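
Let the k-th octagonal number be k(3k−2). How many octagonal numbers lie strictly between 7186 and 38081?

The n-th octagonal number is n(3n−2).
Smallest index with value > 7186: n = 50 (giving 7400).
Largest index with value < 38081: n = 112 (giving 37408).
Indices 50 through 112: 63 terms.

63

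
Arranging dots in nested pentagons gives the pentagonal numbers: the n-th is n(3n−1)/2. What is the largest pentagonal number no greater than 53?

51

Solve n(3n−1)/2 ≤ 53 for integer n.
n = 6 gives 51 ≤ 53, while n = 7 gives 70 > 53; so the answer is 51.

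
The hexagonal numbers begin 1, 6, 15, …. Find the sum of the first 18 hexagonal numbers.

Σ i(2i−1) = 2Σi² − Σi over i = 1..18.
Σi = 171 and Σi² = 2109.
2·2109 − 1·171 = 4047.

4047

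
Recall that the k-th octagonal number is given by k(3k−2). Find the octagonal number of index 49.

7105

The 49th octagonal number is n(3n−2) with n = 49.
49·(3·49 − 2) = 49·145 = 7105.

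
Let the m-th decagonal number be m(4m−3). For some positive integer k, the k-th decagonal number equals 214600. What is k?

232

Set n(4n−3) = 214600, giving 4n² − 3n − 214600 = 0.
So n = (3 + 1853) / 8 = 1856/8 = 232.
Check: 232·(4·232 − 3) = 214600. ✓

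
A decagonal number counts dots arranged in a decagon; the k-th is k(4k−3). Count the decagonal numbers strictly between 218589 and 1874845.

The n-th decagonal number is n(4n−3).
Smallest index with value > 218589: n = 235 (giving 220195).
Largest index with value < 1874845: n = 684 (giving 1869372).
Indices 235 through 684: 450 terms.

450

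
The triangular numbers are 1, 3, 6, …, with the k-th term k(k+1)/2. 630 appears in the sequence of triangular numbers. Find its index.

35

Set n(n+1)/2 = 630, giving n² + n − 1260 = 0.
The discriminant is 1 + 8·630 = 5041, and √5041 = 71.
So n = (-1 + 71) / 2 = 70/2 = 35.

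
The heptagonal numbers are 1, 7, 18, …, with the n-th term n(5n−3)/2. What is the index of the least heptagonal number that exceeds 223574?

300

Solve n(5n−3)/2 > 223574 for integer n.
The largest n with value ≤ 223574 is 299 (since 223054 ≤ 223574 < 224550), so the first above is n = 300, value 224550.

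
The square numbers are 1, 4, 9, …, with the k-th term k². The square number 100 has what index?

We need n² = 100, so n = √100 = 10.

10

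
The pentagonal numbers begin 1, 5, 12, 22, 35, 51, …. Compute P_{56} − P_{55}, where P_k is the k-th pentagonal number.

166

Consecutive pentagonal numbers differ by 3n − 2: here 3·56 − 2 = 166.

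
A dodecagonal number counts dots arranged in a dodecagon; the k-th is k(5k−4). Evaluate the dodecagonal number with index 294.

294·(5·294 − 4) = 294·1466 = 431004.

431004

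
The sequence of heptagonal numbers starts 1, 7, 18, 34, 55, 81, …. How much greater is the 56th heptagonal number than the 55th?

276

Consecutive heptagonal numbers differ by 5n − 4: here 5·56 − 4 = 276.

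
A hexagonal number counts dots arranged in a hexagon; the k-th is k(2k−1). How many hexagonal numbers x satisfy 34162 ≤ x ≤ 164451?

157

The n-th hexagonal number is n(2n−1).
Smallest index with value ≥ 34162: n = 131 (giving 34191).
Largest index with value ≤ 164451: n = 287 (giving 164451).
Indices 131 through 287: 157 terms.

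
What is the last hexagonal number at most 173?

153

Solve n(2n−1) ≤ 173 for integer n.
n = 9 gives 153 ≤ 173, while n = 10 gives 190 > 173; so the answer is 153.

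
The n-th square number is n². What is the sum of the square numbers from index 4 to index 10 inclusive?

371

Σ_{i=4}^{10} i² = 385 − 14 = 371.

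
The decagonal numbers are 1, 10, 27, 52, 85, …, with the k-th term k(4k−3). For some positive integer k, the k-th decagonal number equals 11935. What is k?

55

Set n(4n−3) = 11935, giving 4n² − 3n − 11935 = 0.
The discriminant is 9 + 16·11935 = 190969, and √190969 = 437.
So n = (3 + 437) / 8 = 440/8 = 55.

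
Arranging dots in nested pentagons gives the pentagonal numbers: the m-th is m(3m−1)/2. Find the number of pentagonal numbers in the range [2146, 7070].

The n-th pentagonal number is n(3n−1)/2.
Smallest index with value ≥ 2146: n = 38 (giving 2147).
Largest index with value ≤ 7070: n = 68 (giving 6902).
Indices 38 through 68: 31 terms.

31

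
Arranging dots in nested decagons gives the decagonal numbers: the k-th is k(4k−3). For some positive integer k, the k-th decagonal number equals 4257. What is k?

Set n(4n−3) = 4257, giving 4n² − 3n − 4257 = 0.
The discriminant is 9 + 16·4257 = 68121, and √68121 = 261.
So n = (3 + 261) / 8 = 264/8 = 33.

33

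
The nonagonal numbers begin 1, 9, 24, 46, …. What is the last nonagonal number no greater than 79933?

Solve n(7n−5)/2 ≤ 79933 for integer n.
n = 151 gives 79426 ≤ 79933, while n = 152 gives 80484 > 79933; so the answer is 79426.

79426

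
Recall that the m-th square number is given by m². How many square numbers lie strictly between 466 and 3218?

35

The n-th square number is n².
Smallest index with value > 466: n = 22 (giving 484).
Largest index with value < 3218: n = 56 (giving 3136).
Indices 22 through 56: 35 terms.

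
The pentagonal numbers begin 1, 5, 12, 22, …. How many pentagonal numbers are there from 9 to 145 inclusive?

The n-th pentagonal number is n(3n−1)/2.
Smallest index with value ≥ 9: n = 3 (giving 12).
Largest index with value ≤ 145: n = 10 (giving 145).
Indices 3 through 10: 8 terms.

8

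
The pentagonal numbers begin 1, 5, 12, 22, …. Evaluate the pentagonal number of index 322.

322·(3·322 − 1)/2 = 322·965/2 = 155365.

155365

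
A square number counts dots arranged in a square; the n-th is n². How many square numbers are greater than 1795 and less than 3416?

16

The n-th square number is n².
Smallest index with value > 1795: n = 43 (giving 1849).
Largest index with value < 3416: n = 58 (giving 3364).
Indices 43 through 58: 16 terms.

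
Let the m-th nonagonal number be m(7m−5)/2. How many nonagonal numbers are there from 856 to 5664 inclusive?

25

The n-th nonagonal number is n(7n−5)/2.
Smallest index with value ≥ 856: n = 16 (giving 856).
Largest index with value ≤ 5664: n = 40 (giving 5500).
Indices 16 through 40: 25 terms.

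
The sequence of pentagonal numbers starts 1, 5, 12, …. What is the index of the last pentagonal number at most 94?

8

Solve n(3n−1)/2 ≤ 94 for integer n.
n = 8 gives 92 ≤ 94, while n = 9 gives 117 > 94; so the answer is index 8.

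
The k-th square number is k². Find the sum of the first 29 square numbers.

8555

Σ_{i=1}^{29} i² = 29·30·59/6 = 8555.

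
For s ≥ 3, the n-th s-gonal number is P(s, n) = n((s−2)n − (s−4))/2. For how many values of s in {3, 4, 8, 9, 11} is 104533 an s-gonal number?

1

s = 3: P(3, 456) = 104196 and P(3, 457) = 104653; 104533 is not s-gonal.
s = 4: P(4, 323) = 104329 and P(4, 324) = 104976; 104533 is not s-gonal.
s = 8: P(8, 187) = 104533. ✓
s = 9: P(9, 173) = 104319 and P(9, 174) = 105531; 104533 is not s-gonal.
s = 11: P(11, 152) = 103436 and P(11, 153) = 104805; 104533 is not s-gonal.
Hits: s ∈ {8} → 1.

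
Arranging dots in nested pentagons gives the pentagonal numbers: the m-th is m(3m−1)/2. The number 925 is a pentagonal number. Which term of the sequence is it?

25

Set n(3n−1)/2 = 925, giving 3n² − n − 1850 = 0.
So n = (1 + 149) / 6 = 150/6 = 25.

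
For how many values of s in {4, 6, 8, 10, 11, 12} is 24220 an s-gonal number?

s = 4: P(4, 155) = 24025 and P(4, 156) = 24336; 24220 is not s-gonal.
s = 6: P(6, 110) = 24090 and P(6, 111) = 24531; 24220 is not s-gonal.
s = 8: P(8, 90) = 24120 and P(8, 91) = 24661; 24220 is not s-gonal.
s = 10: P(10, 78) = 24102 and P(10, 79) = 24727; 24220 is not s-gonal.
s = 11: P(11, 73) = 23725 and P(11, 74) = 24383; 24220 is not s-gonal.
s = 12: P(12, 70) = 24220. ✓
Hits: s ∈ {12} → 1.

1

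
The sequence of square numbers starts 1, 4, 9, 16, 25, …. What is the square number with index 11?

121

The 11th square number is n² with n = 11.
11² = 121.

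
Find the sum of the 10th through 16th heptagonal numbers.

2891

Σ i(5i−3)/2 = (5Σi² − 3Σi) / 2 over i = 10..16.
Σi = 136 − 45 = 91 and Σi² = 1496 − 285 = 1211.
(5·1211 − 3·91) / 2 = 5782/2 = 2891.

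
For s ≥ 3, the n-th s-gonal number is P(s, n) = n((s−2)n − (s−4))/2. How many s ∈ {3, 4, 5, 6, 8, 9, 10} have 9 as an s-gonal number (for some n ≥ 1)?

s = 3: P(3, 3) = 6 and P(3, 4) = 10; 9 is not s-gonal.
s = 4: P(4, 3) = 9. ✓
s = 5: P(5, 2) = 5 and P(5, 3) = 12; 9 is not s-gonal.
s = 6: P(6, 2) = 6 and P(6, 3) = 15; 9 is not s-gonal.
s = 8: P(8, 2) = 8 and P(8, 3) = 21; 9 is not s-gonal.
s = 9: P(9, 2) = 9. ✓
s = 10: P(10, 1) = 1 and P(10, 2) = 10; 9 is not s-gonal.
Hits: s ∈ {4, 9} → 2.

2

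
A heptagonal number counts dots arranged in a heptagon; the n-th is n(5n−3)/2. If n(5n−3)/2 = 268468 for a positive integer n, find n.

Set n(5n−3)/2 = 268468, giving 5n² − 3n − 536936 = 0.
The discriminant is 9 + 40·268468 = 10738729, and √10738729 = 3277.
So n = (3 + 3277) / 10 = 3280/10 = 328.

328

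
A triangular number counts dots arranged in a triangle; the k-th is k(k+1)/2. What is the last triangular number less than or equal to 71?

66

Solve n(n+1)/2 ≤ 71 for integer n.
n = 11 gives 66 ≤ 71, while n = 12 gives 78 > 71; so the answer is 66.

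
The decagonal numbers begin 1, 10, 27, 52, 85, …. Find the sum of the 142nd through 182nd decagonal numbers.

4307050

Σ i(4i−3) = 4Σi² − 3Σi over i = 142..182.
Σi = 16653 − 10011 = 6642 and Σi² = 2026115 − 944371 = 1081744.
4·1081744 − 3·6642 = 4307050.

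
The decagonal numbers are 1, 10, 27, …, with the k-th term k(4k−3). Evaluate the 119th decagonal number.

56287

119·(4·119 − 3) = 119·473 = 56287.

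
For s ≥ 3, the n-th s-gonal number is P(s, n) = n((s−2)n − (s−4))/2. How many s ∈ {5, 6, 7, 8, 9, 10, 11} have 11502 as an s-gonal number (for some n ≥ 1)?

s = 5: P(5, 87) = 11310 and P(5, 88) = 11572; 11502 is not s-gonal.
s = 6: P(6, 76) = 11476 and P(6, 77) = 11781; 11502 is not s-gonal.
s = 7: P(7, 68) = 11458 and P(7, 69) = 11799; 11502 is not s-gonal.
s = 8: P(8, 62) = 11408 and P(8, 63) = 11781; 11502 is not s-gonal.
s = 9: P(9, 57) = 11229 and P(9, 58) = 11629; 11502 is not s-gonal.
s = 10: P(10, 54) = 11502. ✓
s = 11: P(11, 50) = 11075 and P(11, 51) = 11526; 11502 is not s-gonal.
Hits: s ∈ {10} → 1.

1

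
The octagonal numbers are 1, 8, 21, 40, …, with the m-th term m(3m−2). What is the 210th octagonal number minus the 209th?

Consecutive octagonal numbers differ by 6n − 5: here 6·210 − 5 = 1255.

1255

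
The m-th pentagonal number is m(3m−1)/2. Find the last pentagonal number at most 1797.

1717

Solve n(3n−1)/2 ≤ 1797 for integer n.
n = 34 gives 1717 ≤ 1797, while n = 35 gives 1820 > 1797; so the answer is 1717.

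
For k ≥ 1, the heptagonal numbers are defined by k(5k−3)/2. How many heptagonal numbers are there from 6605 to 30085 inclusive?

The n-th heptagonal number is n(5n−3)/2.
Smallest index with value ≥ 6605: n = 52 (giving 6682).
Largest index with value ≤ 30085: n = 110 (giving 30085).
Indices 52 through 110: 59 terms.

59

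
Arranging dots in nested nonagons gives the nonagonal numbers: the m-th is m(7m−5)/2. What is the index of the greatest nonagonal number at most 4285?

Solve n(7n−5)/2 ≤ 4285 for integer n.
n = 35 gives 4200 ≤ 4285, while n = 36 gives 4446 > 4285; so the answer is index 35.

35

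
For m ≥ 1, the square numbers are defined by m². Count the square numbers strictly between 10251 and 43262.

The n-th square number is n².
Smallest index with value > 10251: n = 102 (giving 10404).
Largest index with value < 43262: n = 207 (giving 42849).
Indices 102 through 207: 106 terms.

106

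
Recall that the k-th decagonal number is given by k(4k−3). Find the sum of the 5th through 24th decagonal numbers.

18610

Σ i(4i−3) = 4Σi² − 3Σi over i = 5..24.
Σi = 300 − 10 = 290 and Σi² = 4900 − 30 = 4870.
4·4870 − 3·290 = 18610.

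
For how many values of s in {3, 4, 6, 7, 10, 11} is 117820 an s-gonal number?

s = 3: P(3, 484) = 117370 and P(3, 485) = 117855; 117820 is not s-gonal.
s = 4: P(4, 343) = 117649 and P(4, 344) = 118336; 117820 is not s-gonal.
s = 6: P(6, 242) = 116886 and P(6, 243) = 117855; 117820 is not s-gonal.
s = 7: P(7, 217) = 117397 and P(7, 218) = 118483; 117820 is not s-gonal.
s = 10: P(10, 172) = 117820. ✓
s = 11: P(11, 162) = 117531 and P(11, 163) = 118990; 117820 is not s-gonal.
Hits: s ∈ {10} → 1.

1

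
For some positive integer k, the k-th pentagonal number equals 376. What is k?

Set n(3n−1)/2 = 376, giving 3n² − n − 752 = 0.
The discriminant is 1 + 24·376 = 9025, and √9025 = 95.
So n = (1 + 95) / 6 = 96/6 = 16.

16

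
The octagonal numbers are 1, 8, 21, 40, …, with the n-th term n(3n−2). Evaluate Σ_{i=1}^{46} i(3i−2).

Σ i(3i−2) = 3Σi² − 2Σi over i = 1..46.
Σi = 1081 and Σi² = 33511.
3·33511 − 2·1081 = 98371.

98371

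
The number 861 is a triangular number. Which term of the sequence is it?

41

Set n(n+1)/2 = 861, giving n² + n − 1722 = 0.
The discriminant is 1 + 8·861 = 6889, and √6889 = 83.
So n = (-1 + 83) / 2 = 82/2 = 41.
Check: 41·42/2 = 861. ✓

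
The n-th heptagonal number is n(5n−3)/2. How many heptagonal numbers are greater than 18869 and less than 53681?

The n-th heptagonal number is n(5n−3)/2.
Smallest index with value > 18869: n = 88 (giving 19228).
Largest index with value < 53681: n = 146 (giving 53071).
Indices 88 through 146: 59 terms.

59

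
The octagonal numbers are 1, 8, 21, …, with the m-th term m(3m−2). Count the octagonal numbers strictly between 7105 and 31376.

53

The n-th octagonal number is n(3n−2).
Smallest index with value > 7105: n = 50 (giving 7400).
Largest index with value < 31376: n = 102 (giving 31008).
Indices 50 through 102: 53 terms.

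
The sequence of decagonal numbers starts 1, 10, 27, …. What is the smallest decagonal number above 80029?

80230

Solve n(4n−3) > 80029 for integer n.
The largest n with value ≤ 80029 is 141 (since 79101 ≤ 80029 < 80230), so the first above is n = 142, value 80230.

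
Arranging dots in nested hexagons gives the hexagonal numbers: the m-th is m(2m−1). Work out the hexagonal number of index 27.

1431

The 27th hexagonal number is n(2n−1) with n = 27.
27·(2·27 − 1) = 27·53 = 1431.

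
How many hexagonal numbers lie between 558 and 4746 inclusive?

32

The n-th hexagonal number is n(2n−1).
Smallest index with value ≥ 558: n = 17 (giving 561).
Largest index with value ≤ 4746: n = 48 (giving 4560).
Indices 17 through 48: 32 terms.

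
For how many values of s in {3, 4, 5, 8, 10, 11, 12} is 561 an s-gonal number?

2

s = 3: P(3, 33) = 561. ✓
s = 4: P(4, 23) = 529 and P(4, 24) = 576; 561 is not s-gonal.
s = 5: P(5, 19) = 532 and P(5, 20) = 590; 561 is not s-gonal.
s = 8: P(8, 14) = 560 and P(8, 15) = 645; 561 is not s-gonal.
s = 10: P(10, 12) = 540 and P(10, 13) = 637; 561 is not s-gonal.
s = 11: P(11, 11) = 506 and P(11, 12) = 606; 561 is not s-gonal.
s = 12: P(12, 11) = 561. ✓
Hits: s ∈ {3, 12} → 2.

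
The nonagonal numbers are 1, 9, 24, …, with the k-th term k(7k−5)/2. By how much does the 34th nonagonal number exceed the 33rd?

232

Consecutive nonagonal numbers differ by 7n − 6: here 7·34 − 6 = 232.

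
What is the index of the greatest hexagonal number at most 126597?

251

Solve n(2n−1) ≤ 126597 for integer n.
n = 251 gives 125751 ≤ 126597, while n = 252 gives 126756 > 126597; so the answer is index 251.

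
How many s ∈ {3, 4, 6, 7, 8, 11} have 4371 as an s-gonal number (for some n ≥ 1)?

2

s = 3: P(3, 93) = 4371. ✓
s = 4: P(4, 66) = 4356 and P(4, 67) = 4489; 4371 is not s-gonal.
s = 6: P(6, 47) = 4371. ✓
s = 7: P(7, 42) = 4347 and P(7, 43) = 4558; 4371 is not s-gonal.
s = 8: P(8, 38) = 4256 and P(8, 39) = 4485; 4371 is not s-gonal.
s = 11: P(11, 31) = 4216 and P(11, 32) = 4496; 4371 is not s-gonal.
Hits: s ∈ {3, 6} → 2.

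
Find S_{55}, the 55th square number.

The 55th square number is n² with n = 55.
55² = 3025.

3025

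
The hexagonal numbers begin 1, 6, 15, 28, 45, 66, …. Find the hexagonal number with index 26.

26·(2·26 − 1) = 26·51 = 1326.

1326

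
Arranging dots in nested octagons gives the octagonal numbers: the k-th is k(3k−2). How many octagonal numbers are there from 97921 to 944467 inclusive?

381

The n-th octagonal number is n(3n−2).
Smallest index with value ≥ 97921: n = 181 (giving 97921).
Largest index with value ≤ 944467: n = 561 (giving 943041).
Indices 181 through 561: 381 terms.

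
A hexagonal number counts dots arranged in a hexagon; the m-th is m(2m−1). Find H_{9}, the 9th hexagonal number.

153

9·(2·9 − 1) = 9·17 = 153.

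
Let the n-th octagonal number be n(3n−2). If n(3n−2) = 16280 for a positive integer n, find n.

74

Set n(3n−2) = 16280, giving 3n² − 2n − 16280 = 0.
The discriminant is 4 + 12·16280 = 195364, and √195364 = 442.
So n = (2 + 442) / 6 = 444/6 = 74.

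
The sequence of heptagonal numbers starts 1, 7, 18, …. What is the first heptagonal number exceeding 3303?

Solve n(5n−3)/2 > 3303 for integer n.
The largest n with value ≤ 3303 is 36 (since 3186 ≤ 3303 < 3367), so the first above is n = 37, value 3367.

3367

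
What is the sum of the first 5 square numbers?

55

Σ_{i=1}^{5} i² = 5·6·11/6 = 55.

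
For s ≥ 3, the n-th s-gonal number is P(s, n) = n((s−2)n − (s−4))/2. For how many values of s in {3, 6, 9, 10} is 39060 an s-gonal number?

2

s = 3: P(3, 279) = 39060. ✓
s = 6: P(6, 140) = 39060. ✓
s = 9: P(9, 105) = 38325 and P(9, 106) = 39061; 39060 is not s-gonal.
s = 10: P(10, 99) = 38907 and P(10, 100) = 39700; 39060 is not s-gonal.
Hits: s ∈ {3, 6} → 2.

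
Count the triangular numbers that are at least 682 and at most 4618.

The n-th triangular number is n(n+1)/2.
Smallest index with value ≥ 682: n = 37 (giving 703).
Largest index with value ≤ 4618: n = 95 (giving 4560).
Indices 37 through 95: 59 terms.

59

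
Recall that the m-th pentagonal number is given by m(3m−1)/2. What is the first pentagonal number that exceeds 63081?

Solve n(3n−1)/2 > 63081 for integer n.
The largest n with value ≤ 63081 is 205 (since 62935 ≤ 63081 < 63551), so the first above is n = 206, value 63551.

63551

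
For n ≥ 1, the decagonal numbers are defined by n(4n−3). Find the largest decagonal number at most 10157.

9850

Solve n(4n−3) ≤ 10157 for integer n.
n = 50 gives 9850 ≤ 10157, while n = 51 gives 10251 > 10157; so the answer is 9850.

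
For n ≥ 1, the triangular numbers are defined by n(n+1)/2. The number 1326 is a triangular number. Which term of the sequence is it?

Set n(n+1)/2 = 1326, giving n² + n − 2652 = 0.
So n = (-1 + 103) / 2 = 102/2 = 51.

51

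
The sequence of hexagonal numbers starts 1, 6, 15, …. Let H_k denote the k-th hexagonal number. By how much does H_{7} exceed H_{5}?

46

7·(2·7 − 1) = 91 and 5·(2·5 − 1) = 45.
Difference: 91 − 45 = 46.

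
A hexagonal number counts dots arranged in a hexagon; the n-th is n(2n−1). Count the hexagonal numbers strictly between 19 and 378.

10

The n-th hexagonal number is n(2n−1).
Smallest index with value > 19: n = 4 (giving 28).
Largest index with value < 378: n = 13 (giving 325).
Indices 4 through 13: 10 terms.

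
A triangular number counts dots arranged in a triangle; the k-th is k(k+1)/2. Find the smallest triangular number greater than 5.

6

Solve n(n+1)/2 > 5 for integer n.
The largest n with value ≤ 5 is 2 (since 3 ≤ 5 < 6), so the first above is n = 3, value 6.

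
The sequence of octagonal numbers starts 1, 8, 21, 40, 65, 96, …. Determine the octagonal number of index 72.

15408

The 72nd octagonal number is n(3n−2) with n = 72.
72·(3·72 − 2) = 72·214 = 15408.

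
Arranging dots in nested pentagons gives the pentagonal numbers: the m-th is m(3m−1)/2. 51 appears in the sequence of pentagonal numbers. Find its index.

6

Set n(3n−1)/2 = 51, giving 3n² − n − 102 = 0.
So n = (1 + 35) / 6 = 36/6 = 6.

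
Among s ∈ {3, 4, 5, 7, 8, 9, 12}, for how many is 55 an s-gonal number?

s = 3: P(3, 10) = 55. ✓
s = 4: P(4, 7) = 49 and P(4, 8) = 64; 55 is not s-gonal.
s = 5: P(5, 6) = 51 and P(5, 7) = 70; 55 is not s-gonal.
s = 7: P(7, 5) = 55. ✓
s = 8: P(8, 4) = 40 and P(8, 5) = 65; 55 is not s-gonal.
s = 9: P(9, 4) = 46 and P(9, 5) = 75; 55 is not s-gonal.
s = 12: P(12, 3) = 33 and P(12, 4) = 64; 55 is not s-gonal.
Hits: s ∈ {3, 7} → 2.

2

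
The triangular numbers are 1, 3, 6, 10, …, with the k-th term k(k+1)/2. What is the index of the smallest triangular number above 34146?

261

Solve n(n+1)/2 > 34146 for integer n.
The largest n with value ≤ 34146 is 260 (since 33930 ≤ 34146 < 34191), so the first above is n = 261, value 34191.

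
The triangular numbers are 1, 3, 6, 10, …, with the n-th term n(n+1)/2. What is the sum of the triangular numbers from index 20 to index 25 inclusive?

1595

Σ i(i+1)/2 = (Σi² + Σi) / 2 over i = 20..25.
Σi = 325 − 190 = 135 and Σi² = 5525 − 2470 = 3055.
(1·3055 + 1·135) / 2 = 3190/2 = 1595.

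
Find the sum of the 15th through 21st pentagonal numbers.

3381

Σ i(3i−1)/2 = (3Σi² − Σi) / 2 over i = 15..21.
Σi = 231 − 105 = 126 and Σi² = 3311 − 1015 = 2296.
(3·2296 − 1·126) / 2 = 6762/2 = 3381.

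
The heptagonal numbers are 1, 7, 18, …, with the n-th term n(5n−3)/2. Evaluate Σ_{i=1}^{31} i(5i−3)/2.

Σ i(5i−3)/2 = (5Σi² − 3Σi) / 2 over i = 1..31.
Σi = 496 and Σi² = 10416.
(5·10416 − 3·496) / 2 = 50592/2 = 25296.

25296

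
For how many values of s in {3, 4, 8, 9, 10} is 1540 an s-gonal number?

2

s = 3: P(3, 55) = 1540. ✓
s = 4: P(4, 39) = 1521 and P(4, 40) = 1600; 1540 is not s-gonal.
s = 8: P(8, 22) = 1408 and P(8, 23) = 1541; 1540 is not s-gonal.
s = 9: P(9, 21) = 1491 and P(9, 22) = 1639; 1540 is not s-gonal.
s = 10: P(10, 20) = 1540. ✓
Hits: s ∈ {3, 10} → 2.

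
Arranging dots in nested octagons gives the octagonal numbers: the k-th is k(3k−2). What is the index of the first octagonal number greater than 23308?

Solve n(3n−2) > 23308 for integer n.
The largest n with value ≤ 23308 is 88 (since 23056 ≤ 23308 < 23585), so the first above is n = 89, value 23585.

89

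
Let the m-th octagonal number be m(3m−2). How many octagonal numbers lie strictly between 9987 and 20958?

25

The n-th octagonal number is n(3n−2).
Smallest index with value > 9987: n = 59 (giving 10325).
Largest index with value < 20958: n = 83 (giving 20501).
Indices 59 through 83: 25 terms.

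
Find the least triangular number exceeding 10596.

10731

Solve n(n+1)/2 > 10596 for integer n.
The largest n with value ≤ 10596 is 145 (since 10585 ≤ 10596 < 10731), so the first above is n = 146, value 10731.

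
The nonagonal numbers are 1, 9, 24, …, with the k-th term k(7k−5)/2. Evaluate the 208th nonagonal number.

150904

The 208th nonagonal number is n(7n−5)/2 with n = 208.
208·(7·208 − 5)/2 = 208·1451/2 = 150904.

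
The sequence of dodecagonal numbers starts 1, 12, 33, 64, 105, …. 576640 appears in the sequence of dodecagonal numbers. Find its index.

340

Set n(5n−4) = 576640, giving 5n² − 4n − 576640 = 0.
So n = (4 + 3396) / 10 = 3400/10 = 340.
Check: 340·(5·340 − 4) = 576640. ✓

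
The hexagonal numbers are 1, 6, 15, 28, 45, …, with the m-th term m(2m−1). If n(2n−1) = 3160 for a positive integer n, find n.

40

Set n(2n−1) = 3160, giving 2n² − n − 3160 = 0.
The discriminant is 1 + 8·3160 = 25281, and √25281 = 159.
So n = (1 + 159) / 4 = 160/4 = 40.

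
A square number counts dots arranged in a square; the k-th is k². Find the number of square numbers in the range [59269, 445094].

424

The n-th square number is n².
Smallest index with value ≥ 59269: n = 244 (giving 59536).
Largest index with value ≤ 445094: n = 667 (giving 444889).
Indices 244 through 667: 424 terms.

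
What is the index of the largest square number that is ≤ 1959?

44

Solve n² ≤ 1959 for integer n.
n = 44 gives 1936 ≤ 1959, while n = 45 gives 2025 > 1959; so the answer is index 44.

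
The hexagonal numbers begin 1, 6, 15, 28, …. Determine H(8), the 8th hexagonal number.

8·(2·8 − 1) = 8·15 = 120.

120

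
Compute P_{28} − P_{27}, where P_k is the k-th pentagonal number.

82

Consecutive pentagonal numbers differ by 3n − 2: here 3·28 − 2 = 82.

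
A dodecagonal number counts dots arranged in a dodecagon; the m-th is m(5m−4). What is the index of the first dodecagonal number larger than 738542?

385

Solve n(5n−4) > 738542 for integer n.
The largest n with value ≤ 738542 is 384 (since 735744 ≤ 738542 < 739585), so the first above is n = 385, value 739585.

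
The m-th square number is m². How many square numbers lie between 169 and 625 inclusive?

The n-th square number is n².
Smallest index with value ≥ 169: n = 13 (giving 169).
Largest index with value ≤ 625: n = 25 (giving 625).
Indices 13 through 25: 13 terms.

13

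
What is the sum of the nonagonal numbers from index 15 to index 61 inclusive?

263341

Σ i(7i−5)/2 = (7Σi² − 5Σi) / 2 over i = 15..61.
Σi = 1891 − 105 = 1786 and Σi² = 77531 − 1015 = 76516.
(7·76516 − 5·1786) / 2 = 526682/2 = 263341.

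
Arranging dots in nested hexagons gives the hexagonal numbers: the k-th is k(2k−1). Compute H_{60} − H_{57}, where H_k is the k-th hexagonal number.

60·(2·60 − 1) = 7140 and 57·(2·57 − 1) = 6441.
Difference: 7140 − 6441 = 699.

699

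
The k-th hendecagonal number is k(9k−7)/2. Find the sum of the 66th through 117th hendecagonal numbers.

Σ i(9i−7)/2 = (9Σi² − 7Σi) / 2 over i = 66..117.
Σi = 6903 − 2145 = 4758 and Σi² = 540735 − 93665 = 447070.
(9·447070 − 7·4758) / 2 = 3990324/2 = 1995162.

1995162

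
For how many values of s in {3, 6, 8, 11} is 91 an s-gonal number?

s = 3: P(3, 13) = 91. ✓
s = 6: P(6, 7) = 91. ✓
s = 8: P(8, 5) = 65 and P(8, 6) = 96; 91 is not s-gonal.
s = 11: P(11, 4) = 58 and P(11, 5) = 95; 91 is not s-gonal.
Hits: s ∈ {3, 6} → 2.

2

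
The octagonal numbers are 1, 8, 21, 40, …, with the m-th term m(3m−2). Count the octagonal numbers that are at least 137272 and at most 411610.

The n-th octagonal number is n(3n−2).
Smallest index with value ≥ 137272: n = 215 (giving 138245).
Largest index with value ≤ 411610: n = 370 (giving 409960).
Indices 215 through 370: 156 terms.

156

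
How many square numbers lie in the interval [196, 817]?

The n-th square number is n².
Smallest index with value ≥ 196: n = 14 (giving 196).
Largest index with value ≤ 817: n = 28 (giving 784).
Indices 14 through 28: 15 terms.

15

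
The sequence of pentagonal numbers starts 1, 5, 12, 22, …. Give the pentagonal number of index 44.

2882

The 44th pentagonal number is n(3n−1)/2 with n = 44.
44·(3·44 − 1)/2 = 44·131/2 = 2882.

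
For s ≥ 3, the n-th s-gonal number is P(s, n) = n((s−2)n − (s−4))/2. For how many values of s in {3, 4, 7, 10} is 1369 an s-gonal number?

s = 3: P(3, 51) = 1326 and P(3, 52) = 1378; 1369 is not s-gonal.
s = 4: P(4, 37) = 1369. ✓
s = 7: P(7, 23) = 1288 and P(7, 24) = 1404; 1369 is not s-gonal.
s = 10: P(10, 18) = 1242 and P(10, 19) = 1387; 1369 is not s-gonal.
Hits: s ∈ {4} → 1.

1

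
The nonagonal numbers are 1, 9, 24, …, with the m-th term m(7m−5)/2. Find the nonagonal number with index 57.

11229

The 57th nonagonal number is n(7n−5)/2 with n = 57.
57·(7·57 − 5)/2 = 57·394/2 = 57·197 = 11229.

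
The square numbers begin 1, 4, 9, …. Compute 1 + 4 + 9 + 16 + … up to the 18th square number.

2109

Σ_{i=1}^{18} i² = 18·19·37/6 = 2109.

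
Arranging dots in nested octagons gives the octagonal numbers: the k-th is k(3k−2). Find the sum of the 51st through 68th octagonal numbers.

Σ i(3i−2) = 3Σi² − 2Σi over i = 51..68.
Σi = 2346 − 1275 = 1071 and Σi² = 107134 − 42925 = 64209.
3·64209 − 2·1071 = 190485.

190485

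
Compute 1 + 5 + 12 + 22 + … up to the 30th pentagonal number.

13950

Σ i(3i−1)/2 = (3Σi² − Σi) / 2 over i = 1..30.
Σi = 465 and Σi² = 9455.
(3·9455 − 1·465) / 2 = 27900/2 = 13950.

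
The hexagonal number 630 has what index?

Set n(2n−1) = 630, giving 2n² − n − 630 = 0.
The discriminant is 1 + 8·630 = 5041, and √5041 = 71.
So n = (1 + 71) / 4 = 72/4 = 18.
Check: 18·(2·18 − 1) = 630. ✓

18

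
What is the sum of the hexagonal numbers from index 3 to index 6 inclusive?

Σ i(2i−1) = 2Σi² − Σi over i = 3..6.
Σi = 21 − 3 = 18 and Σi² = 91 − 5 = 86.
2·86 − 1·18 = 154.

154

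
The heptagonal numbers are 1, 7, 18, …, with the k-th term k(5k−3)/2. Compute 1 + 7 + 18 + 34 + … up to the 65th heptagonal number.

Σ i(5i−3)/2 = (5Σi² − 3Σi) / 2 over i = 1..65.
Σi = 2145 and Σi² = 93665.
(5·93665 − 3·2145) / 2 = 461890/2 = 230945.

230945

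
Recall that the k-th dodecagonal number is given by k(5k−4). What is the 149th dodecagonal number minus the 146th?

149·(5·149 − 4) = 110409 and 146·(5·146 − 4) = 105996.
Difference: 110409 − 105996 = 4413.

4413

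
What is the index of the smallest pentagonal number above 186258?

353

Solve n(3n−1)/2 > 186258 for integer n.
The largest n with value ≤ 186258 is 352 (since 185680 ≤ 186258 < 186737), so the first above is n = 353, value 186737.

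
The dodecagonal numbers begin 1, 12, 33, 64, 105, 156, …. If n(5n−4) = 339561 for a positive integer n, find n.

261

Set n(5n−4) = 339561, giving 5n² − 4n − 339561 = 0.
The discriminant is 16 + 20·339561 = 6791236, and √6791236 = 2606.
So n = (4 + 2606) / 10 = 2610/10 = 261.
Check: 261·(5·261 − 4) = 339561. ✓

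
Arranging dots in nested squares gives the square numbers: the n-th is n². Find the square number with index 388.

The 388th square number is n² with n = 388.
388² = 150544.

150544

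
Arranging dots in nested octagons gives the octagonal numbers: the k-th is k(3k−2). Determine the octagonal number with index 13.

The 13th octagonal number is n(3n−2) with n = 13.
13·(3·13 − 2) = 13·37 = 481.

481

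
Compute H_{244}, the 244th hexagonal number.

The 244th hexagonal number is n(2n−1) with n = 244.
244·(2·244 − 1) = 244·487 = 118828.

118828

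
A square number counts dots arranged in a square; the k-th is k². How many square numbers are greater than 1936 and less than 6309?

The n-th square number is n².
Smallest index with value > 1936: n = 45 (giving 2025).
Largest index with value < 6309: n = 79 (giving 6241).
Indices 45 through 79: 35 terms.

35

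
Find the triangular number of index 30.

465

The 30th triangular number is n(n+1)/2 with n = 30.
30·31/2 = 930/2 = 465.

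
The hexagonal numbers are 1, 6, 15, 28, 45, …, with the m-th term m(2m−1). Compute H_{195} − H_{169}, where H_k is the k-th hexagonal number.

195·(2·195 − 1) = 75855 and 169·(2·169 − 1) = 56953.
Difference: 75855 − 56953 = 18902.

18902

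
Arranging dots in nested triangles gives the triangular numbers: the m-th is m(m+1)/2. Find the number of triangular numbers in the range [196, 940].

23

The n-th triangular number is n(n+1)/2.
Smallest index with value ≥ 196: n = 20 (giving 210).
Largest index with value ≤ 940: n = 42 (giving 903).
Indices 20 through 42: 23 terms.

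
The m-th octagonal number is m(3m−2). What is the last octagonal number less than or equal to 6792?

6533

Solve n(3n−2) ≤ 6792 for integer n.
n = 47 gives 6533 ≤ 6792, while n = 48 gives 6816 > 6792; so the answer is 6533.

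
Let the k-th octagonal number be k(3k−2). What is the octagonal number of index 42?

5208

The 42nd octagonal number is n(3n−2) with n = 42.
42·(3·42 − 2) = 42·124 = 5208.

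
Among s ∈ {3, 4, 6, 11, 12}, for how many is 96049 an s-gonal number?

s = 3: P(3, 437) = 95703 and P(3, 438) = 96141; 96049 is not s-gonal.
s = 4: P(4, 309) = 95481 and P(4, 310) = 96100; 96049 is not s-gonal.
s = 6: P(6, 219) = 95703 and P(6, 220) = 96580; 96049 is not s-gonal.
s = 11: P(11, 146) = 95411 and P(11, 147) = 96726; 96049 is not s-gonal.
s = 12: P(12, 139) = 96049. ✓
Hits: s ∈ {12} → 1.

1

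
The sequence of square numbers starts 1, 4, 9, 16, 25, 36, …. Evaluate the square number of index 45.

The 45th square number is n² with n = 45.
45² = 2025.

2025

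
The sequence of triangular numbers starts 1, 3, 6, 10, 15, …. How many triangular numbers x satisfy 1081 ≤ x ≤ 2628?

27

The n-th triangular number is n(n+1)/2.
Smallest index with value ≥ 1081: n = 46 (giving 1081).
Largest index with value ≤ 2628: n = 72 (giving 2628).
Indices 46 through 72: 27 terms.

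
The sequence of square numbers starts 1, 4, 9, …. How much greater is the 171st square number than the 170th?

n² − (n−1)² = 2n − 1, so 171² − 170² = 2·171 − 1 = 341.

341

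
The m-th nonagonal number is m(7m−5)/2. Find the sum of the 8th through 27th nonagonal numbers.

22890

Σ i(7i−5)/2 = (7Σi² − 5Σi) / 2 over i = 8..27.
Σi = 378 − 28 = 350 and Σi² = 6930 − 140 = 6790.
(7·6790 − 5·350) / 2 = 45780/2 = 22890.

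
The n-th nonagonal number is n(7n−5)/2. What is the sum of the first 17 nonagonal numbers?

5865

Σ i(7i−5)/2 = (7Σi² − 5Σi) / 2 over i = 1..17.
Σi = 153 and Σi² = 1785.
(7·1785 − 5·153) / 2 = 11730/2 = 5865.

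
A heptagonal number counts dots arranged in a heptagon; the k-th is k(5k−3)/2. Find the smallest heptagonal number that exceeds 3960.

4141

Solve n(5n−3)/2 > 3960 for integer n.
The largest n with value ≤ 3960 is 40 (since 3940 ≤ 3960 < 4141), so the first above is n = 41, value 4141.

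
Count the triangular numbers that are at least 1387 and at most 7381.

69

The n-th triangular number is n(n+1)/2.
Smallest index with value ≥ 1387: n = 53 (giving 1431).
Largest index with value ≤ 7381: n = 121 (giving 7381).
Indices 53 through 121: 69 terms.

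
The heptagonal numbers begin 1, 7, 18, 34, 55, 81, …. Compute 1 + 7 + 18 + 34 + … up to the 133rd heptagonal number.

1969331

Σ i(5i−3)/2 = (5Σi² − 3Σi) / 2 over i = 1..133.
Σi = 8911 and Σi² = 793079.
(5·793079 − 3·8911) / 2 = 3938662/2 = 1969331.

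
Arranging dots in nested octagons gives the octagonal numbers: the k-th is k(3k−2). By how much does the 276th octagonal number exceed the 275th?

1651

Consecutive octagonal numbers differ by 6n − 5: here 6·276 − 5 = 1651.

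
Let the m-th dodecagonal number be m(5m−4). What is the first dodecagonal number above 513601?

513921

Solve n(5n−4) > 513601 for integer n.
The largest n with value ≤ 513601 is 320 (since 510720 ≤ 513601 < 513921), so the first above is n = 321, value 513921.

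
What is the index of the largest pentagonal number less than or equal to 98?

8

Solve n(3n−1)/2 ≤ 98 for integer n.
n = 8 gives 92 ≤ 98, while n = 9 gives 117 > 98; so the answer is index 8.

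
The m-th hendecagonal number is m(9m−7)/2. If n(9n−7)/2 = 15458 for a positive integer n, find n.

59

Set n(9n−7)/2 = 15458, giving 9n² − 7n − 30916 = 0.
So n = (7 + 1055) / 18 = 1062/18 = 59.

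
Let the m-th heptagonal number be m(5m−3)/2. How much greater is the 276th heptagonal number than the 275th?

1376

Consecutive heptagonal numbers differ by 5n − 4: here 5·276 − 4 = 1376.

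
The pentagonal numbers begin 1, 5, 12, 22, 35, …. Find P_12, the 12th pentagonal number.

12·(3·12 − 1)/2 = 12·35/2 = 210.

210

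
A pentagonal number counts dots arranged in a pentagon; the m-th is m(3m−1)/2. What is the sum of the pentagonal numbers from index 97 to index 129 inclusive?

Σ i(3i−1)/2 = (3Σi² − Σi) / 2 over i = 97..129.
Σi = 8385 − 4656 = 3729 and Σi² = 723905 − 299536 = 424369.
(3·424369 − 1·3729) / 2 = 1269378/2 = 634689.

634689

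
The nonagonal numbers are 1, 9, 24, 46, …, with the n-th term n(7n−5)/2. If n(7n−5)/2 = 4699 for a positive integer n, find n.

37

Set n(7n−5)/2 = 4699, giving 7n² − 5n − 9398 = 0.
The discriminant is 25 + 56·4699 = 263169, and √263169 = 513.
So n = (5 + 513) / 14 = 518/14 = 37.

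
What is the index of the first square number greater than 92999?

Solve n² > 92999 for integer n.
The largest n with value ≤ 92999 is 304 (since 92416 ≤ 92999 < 93025), so the first above is n = 305, value 93025.

305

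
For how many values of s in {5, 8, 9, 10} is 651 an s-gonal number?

s = 5: P(5, 21) = 651. ✓
s = 8: P(8, 15) = 645 and P(8, 16) = 736; 651 is not s-gonal.
s = 9: P(9, 14) = 651. ✓
s = 10: P(10, 13) = 637 and P(10, 14) = 742; 651 is not s-gonal.
Hits: s ∈ {5, 9} → 2.

2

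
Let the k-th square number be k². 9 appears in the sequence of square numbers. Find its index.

We need n² = 9, so n = √9 = 3.
Check: 3² = 9. ✓

3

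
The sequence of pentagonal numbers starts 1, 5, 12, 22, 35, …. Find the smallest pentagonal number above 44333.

Solve n(3n−1)/2 > 44333 for integer n.
The largest n with value ≤ 44333 is 172 (since 44290 ≤ 44333 < 44807), so the first above is n = 173, value 44807.

44807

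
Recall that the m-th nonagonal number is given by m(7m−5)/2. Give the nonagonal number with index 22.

1639

The 22nd nonagonal number is n(7n−5)/2 with n = 22.
22·(7·22 − 5)/2 = 22·149/2 = 1639.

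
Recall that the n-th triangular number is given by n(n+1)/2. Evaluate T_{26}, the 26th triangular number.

351

The 26th triangular number is n(n+1)/2 with n = 26.
26·27/2 = 702/2 = 351.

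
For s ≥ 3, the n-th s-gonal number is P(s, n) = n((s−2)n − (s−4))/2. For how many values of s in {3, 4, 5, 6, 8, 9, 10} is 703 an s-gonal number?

s = 3: P(3, 37) = 703. ✓
s = 4: P(4, 26) = 676 and P(4, 27) = 729; 703 is not s-gonal.
s = 5: P(5, 21) = 651 and P(5, 22) = 715; 703 is not s-gonal.
s = 6: P(6, 19) = 703. ✓
s = 8: P(8, 15) = 645 and P(8, 16) = 736; 703 is not s-gonal.
s = 9: P(9, 14) = 651 and P(9, 15) = 750; 703 is not s-gonal.
s = 10: P(10, 13) = 637 and P(10, 14) = 742; 703 is not s-gonal.
Hits: s ∈ {3, 6} → 2.

2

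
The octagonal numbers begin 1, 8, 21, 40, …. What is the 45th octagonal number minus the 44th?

Consecutive octagonal numbers differ by 6n − 5: here 6·45 − 5 = 265.

265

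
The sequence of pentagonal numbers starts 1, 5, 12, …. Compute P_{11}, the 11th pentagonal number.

176

The 11th pentagonal number is n(3n−1)/2 with n = 11.
11·(3·11 − 1)/2 = 11·32/2 = 11·16 = 176.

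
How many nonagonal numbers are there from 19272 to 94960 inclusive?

The n-th nonagonal number is n(7n−5)/2.
Smallest index with value ≥ 19272: n = 75 (giving 19500).
Largest index with value ≤ 94960: n = 165 (giving 94875).
Indices 75 through 165: 91 terms.

91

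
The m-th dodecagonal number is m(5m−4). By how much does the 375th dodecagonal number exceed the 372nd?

11193

375·(5·375 − 4) = 701625 and 372·(5·372 − 4) = 690432.
Difference: 701625 − 690432 = 11193.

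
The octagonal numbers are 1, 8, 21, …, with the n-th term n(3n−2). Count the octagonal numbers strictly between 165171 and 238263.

The n-th octagonal number is n(3n−2).
Smallest index with value > 165171: n = 235 (giving 165205).
Largest index with value < 238263: n = 282 (giving 238008).
Indices 235 through 282: 48 terms.

48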